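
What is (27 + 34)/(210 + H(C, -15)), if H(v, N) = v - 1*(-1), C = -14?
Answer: 61/197 ≈ 0.30964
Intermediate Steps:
H(v, N) = 1 + v (H(v, N) = v + 1 = 1 + v)
(27 + 34)/(210 + H(C, -15)) = (27 + 34)/(210 + (1 - 14)) = 61/(210 - 13) = 61/197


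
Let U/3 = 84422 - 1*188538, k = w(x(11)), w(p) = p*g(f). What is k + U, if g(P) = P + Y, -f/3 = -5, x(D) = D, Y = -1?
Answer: -312194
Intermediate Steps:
f = 15 (f = -3*(-5) = 15)
g(P) = -1 + P (g(P) = P - 1 = -1 + P)
w(p) = 14*p (w(p) = p*(-1 + 15) = p*14 = 14*p)
k = 154 (k = 14*11 = 154)
U = -312348 (U = 3*(84422 - 1*188538) = 3*(84422 - 188538) = 3*(-104116) = -312348)
k + U = 154 - 312348 = -312194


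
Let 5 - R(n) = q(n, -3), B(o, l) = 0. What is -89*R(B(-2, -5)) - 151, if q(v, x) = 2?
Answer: -418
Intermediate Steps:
R(n) = 3 (R(n) = 5 - 1*2 = 5 - 2 = 3)
-89*R(B(-2, -5)) - 151 = -89*3 - 151 = -267 - 151 = -418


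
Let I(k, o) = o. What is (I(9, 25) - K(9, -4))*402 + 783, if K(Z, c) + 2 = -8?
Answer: 14853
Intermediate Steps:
K(Z, c) = -10 (K(Z, c) = -2 - 8 = -10)
(I(9, 25) - K(9, -4))*402 + 783 = (25 - 1*(-10))*402 + 783 = (25 + 10)*402 + 783 = 35*402 + 783 = 14070 + 783 = 14853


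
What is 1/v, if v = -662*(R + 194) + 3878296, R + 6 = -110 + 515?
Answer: 1/3485730 ≈ 2.8688e-7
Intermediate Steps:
R = 399 (R = -6 + (-110 + 515) = -6 + 405 = 399)
v = 3485730 (v = -662*(399 + 194) + 3878296 = -662*593 + 3878296 = -392566 + 3878296 = 3485730)
1/v = 1/3485730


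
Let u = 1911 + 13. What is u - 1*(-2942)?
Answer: 4866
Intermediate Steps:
u = 1924
u - 1*(-2942) = 1924 - 1*(-2942) = 1924 + 2942 = 4866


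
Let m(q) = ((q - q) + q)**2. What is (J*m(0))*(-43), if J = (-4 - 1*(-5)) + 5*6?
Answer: 0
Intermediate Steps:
m(q) = q**2 (m(q) = (0 + q)**2 = q**2)
J = 31 (J = (-4 + 5) + 30 = 1 + 30 = 31)
(J*m(0))*(-43) = (31*0**2)*(-43) = (31*0)*(-43) = 0*(-43) = 0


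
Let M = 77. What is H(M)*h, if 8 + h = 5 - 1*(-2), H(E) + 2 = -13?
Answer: 15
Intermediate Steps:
H(E) = -15 (H(E) = -2 - 13 = -15)
h = -1 (h = -8 + (5 - 1*(-2)) = -8 + (5 + 2) = -8 + 7 = -1)
H(M)*h = -15*(-1) = 15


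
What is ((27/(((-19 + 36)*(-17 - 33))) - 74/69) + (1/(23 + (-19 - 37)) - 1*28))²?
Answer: 39254999075161/46246502500 ≈ 848.82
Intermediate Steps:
((27/(((-19 + 36)*(-17 - 33))) - 74/69) + (1/(23 + (-19 - 37)) - 1*28))² = ((27/((17*(-50))) - 74*1/69) + (1/(23 - 56) - 28))² = ((27/(-850) - 74/69) + (1/(-33) - 28))² = ((27*(-1/850) - 74/69) + (-1/33 - 28))² = ((-27/850 - 74/69) - 925/33)² = (-64763/58650 - 925/33)² = (-6265381/215050)² = 39254999075161/46246502500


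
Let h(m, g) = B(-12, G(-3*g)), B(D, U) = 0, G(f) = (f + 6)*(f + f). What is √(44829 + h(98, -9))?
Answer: 3*√4981 ≈ 211.73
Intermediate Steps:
G(f) = 2*f*(6 + f) (G(f) = (6 + f)*(2*f) = 2*f*(6 + f))
h(m, g) = 0
√(44829 + h(98, -9)) = √(44829 + 0) = √44829 = 3*√4981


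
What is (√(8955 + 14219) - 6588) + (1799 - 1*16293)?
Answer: -21082 + √23174 ≈ -20930.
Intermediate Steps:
(√(8955 + 14219) - 6588) + (1799 - 1*16293) = (√23174 - 6588) + (1799 - 16293) = (-6588 + √23174) - 14494 = -21082 + √23174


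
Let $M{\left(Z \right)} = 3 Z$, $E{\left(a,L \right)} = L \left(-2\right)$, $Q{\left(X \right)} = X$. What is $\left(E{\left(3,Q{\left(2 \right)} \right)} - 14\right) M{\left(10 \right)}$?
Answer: $-540$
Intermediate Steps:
$E{\left(a,L \right)} = - 2 L$
$\left(E{\left(3,Q{\left(2 \right)} \right)} - 14\right) M{\left(10 \right)} = \left(\left(-2\right) 2 - 14\right) 3 \cdot 10 = \left(-4 - 14\right) 30 = \left(-18\right) 30 = -540$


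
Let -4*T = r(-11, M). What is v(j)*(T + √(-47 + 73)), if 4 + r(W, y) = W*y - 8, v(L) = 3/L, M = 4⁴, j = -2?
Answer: -2121/2 - 3*√26/2 ≈ -1068.1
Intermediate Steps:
M = 256
r(W, y) = -12 + W*y (r(W, y) = -4 + (W*y - 8) = -4 + (-8 + W*y) = -12 + W*y)
T = 707 (T = -(-12 - 11*256)/4 = -(-12 - 2816)/4 = -¼*(-2828) = 707)
v(j)*(T + √(-47 + 73)) = (3/(-2))*(707 + √(-47 + 73)) = (3*(-½))*(707 + √26) = -3*(707 + √26)/2 = -2121/2 - 3*√26/2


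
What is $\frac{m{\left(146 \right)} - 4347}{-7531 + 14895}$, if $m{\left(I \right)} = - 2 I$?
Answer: $- \frac{4639}{7364} \approx -0.62996$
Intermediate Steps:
$\frac{m{\left(146 \right)} - 4347}{-7531 + 14895} = \frac{\left(-2\right) 146 - 4347}{-7531 + 14895} = \frac{-292 - 4347}{7364} = \left(-4639\right) \frac{1}{7364} = - \frac{4639}{7364}$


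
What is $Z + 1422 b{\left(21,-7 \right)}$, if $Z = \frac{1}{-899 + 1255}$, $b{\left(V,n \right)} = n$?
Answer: $- \frac{3543623}{356} \approx -9954.0$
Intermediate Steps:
$Z = \frac{1}{356} \approx 0.002809$
$Z + 1422 b{\left(21,-7 \right)} = \frac{1}{356} + 1422 \left(-7\right) = \frac{1}{356} - 9954 = - \frac{3543623}{356}$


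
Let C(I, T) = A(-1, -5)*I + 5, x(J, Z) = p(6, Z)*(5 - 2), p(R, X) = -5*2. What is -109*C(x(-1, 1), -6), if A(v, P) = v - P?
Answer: 12535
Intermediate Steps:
p(R, X) = -10
x(J, Z) = -30 (x(J, Z) = -10*(5 - 2) = -10*3 = -30)
C(I, T) = 5 + 4*I (C(I, T) = (-1 - 1*(-5))*I + 5 = (-1 + 5)*I + 5 = 4*I + 5 = 5 + 4*I)
-109*C(x(-1, 1), -6) = -109*(5 + 4*(-30)) = -109*(5 - 120) = -109*(-115) = 12535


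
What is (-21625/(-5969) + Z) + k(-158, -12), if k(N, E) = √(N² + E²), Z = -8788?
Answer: -52433947/5969 + 2*√6277 ≈ -8625.9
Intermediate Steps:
k(N, E) = √(E² + N²)
(-21625/(-5969) + Z) + k(-158, -12) = (-21625/(-5969) - 8788) + √((-12)² + (-158)²) = (-21625*(-1/5969) - 8788) + √(144 + 24964) = (21625/5969 - 8788) + √25108 = -52433947/5969 + 2*√6277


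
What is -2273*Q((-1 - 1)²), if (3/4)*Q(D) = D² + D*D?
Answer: -290944/3 ≈ -96981.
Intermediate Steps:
Q(D) = 8*D²/3 (Q(D) = 4*(D² + D*D)/3 = 4*(D² + D²)/3 = 4*(2*D²)/3 = 8*D²/3)
-2273*Q((-1 - 1)²) = -18184*((-1 - 1)²)²/3 = -18184*((-2)²)²/3 = -18184*4²/3 = -18184*16/3 = -2273*128/3 = -290944/3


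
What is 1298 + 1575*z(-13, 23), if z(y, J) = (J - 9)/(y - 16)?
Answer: 15592/29 ≈ 537.66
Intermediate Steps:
z(y, J) = (-9 + J)/(-16 + y)
1298 + 1575*z(-13, 23) = 1298 + 1575*((-9 + 23)/(-16 - 13)) = 1298 + 1575*(14/(-29)) = 1298 + 1575*(-1/29*14) = 1298 + 1575*(-14/29) = 1298 - 22050/29 = 15592/29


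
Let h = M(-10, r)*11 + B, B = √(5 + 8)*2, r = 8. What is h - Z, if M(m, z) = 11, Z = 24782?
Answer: -24661 + 2*√13 ≈ -24654.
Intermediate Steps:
B = 2*√13 (B = √13*2 = 2*√13 ≈ 7.2111)
h = 121 + 2*√13 (h = 11*11 + 2*√13 = 121 + 2*√13 ≈ 128.21)
h - Z = (121 + 2*√13) - 1*24782 = (121 + 2*√13) - 24782 = -24661 + 2*√13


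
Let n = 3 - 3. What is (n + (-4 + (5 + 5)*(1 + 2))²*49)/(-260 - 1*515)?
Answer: -33124/775 ≈ -42.741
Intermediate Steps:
n = 0
(n + (-4 + (5 + 5)*(1 + 2))²*49)/(-260 - 1*515) = (0 + (-4 + (5 + 5)*(1 + 2))²*49)/(-260 - 1*515) = (0 + (-4 + 10*3)²*49)/(-260 - 515) = (0 + (-4 + 30)²*49)/(-775) = (0 + 26²*49)*(-1/775) = (0 + 676*49)*(-1/775) = (0 + 33124)*(-1/775) = 33124*(-1/775) = -33124/775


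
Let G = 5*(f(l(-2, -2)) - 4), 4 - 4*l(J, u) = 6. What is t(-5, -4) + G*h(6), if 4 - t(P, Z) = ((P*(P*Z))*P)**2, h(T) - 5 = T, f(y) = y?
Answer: -500487/2 ≈ -2.5024e+5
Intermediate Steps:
l(J, u) = -1/2 (l(J, u) = 1 - 1/4*6 = 1 - 3/2 = -1/2)
h(T) = 5 + T
t(P, Z) = 4 - P**6*Z**2 (t(P, Z) = 4 - ((P*(P*Z))*P)**2 = 4 - ((Z*P**2)*P)**2 = 4 - (Z*P**3)**2 = 4 - P**6*Z**2)
G = -45/2 (G = 5*(-1/2 - 4) = 5*(-9/2) = -45/2 ≈ -22.500)
t(-5, -4) + G*h(6) = (4 - 1*(-5)**6*(-4)**2) - 45*(5 + 6)/2 = (4 - 1*15625*16) - 45/2*11 = (4 - 250000) - 495/2 = -249996 - 495/2 = -500487/2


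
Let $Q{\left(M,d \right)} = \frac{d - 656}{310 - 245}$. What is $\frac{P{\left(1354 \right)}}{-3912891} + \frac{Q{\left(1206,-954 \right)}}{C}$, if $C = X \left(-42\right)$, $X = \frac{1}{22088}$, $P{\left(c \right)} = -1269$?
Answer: $\frac{14098174375}{1082289} \approx 13026.0$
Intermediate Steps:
$Q{\left(M,d \right)} = - \frac{656}{65} + \frac{d}{65}$ ($Q{\left(M,d \right)} = \frac{-656 + d}{65} = \left(-656 + d\right) \frac{1}{65} = - \frac{656}{65} + \frac{d}{65}$)
$X = \frac{1}{22088} \approx 4.5273 \cdot 10^{-5}$
$C = - \frac{21}{11044}$ ($C = \frac{1}{22088} \left(-42\right) = - \frac{21}{11044} \approx -0.0019015$)
$\frac{P{\left(1354 \right)}}{-3912891} + \frac{Q{\left(1206,-954 \right)}}{C} = - \frac{1269}{-3912891} + \frac{- \frac{656}{65} + \frac{1}{65} \left(-954\right)}{- \frac{21}{11044}} = \left(-1269\right) \left(- \frac{1}{3912891}\right) + \left(- \frac{656}{65} - \frac{954}{65}\right) \left(- \frac{11044}{21}\right) = \frac{9}{27751} - - \frac{508024}{39} = \frac{9}{27751} + \frac{508024}{39} = \frac{14098174375}{1082289}$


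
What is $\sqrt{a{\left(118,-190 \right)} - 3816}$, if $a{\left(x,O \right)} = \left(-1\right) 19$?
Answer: $i \sqrt{3835} \approx 61.927 i$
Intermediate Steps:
$a{\left(x,O \right)} = -19$
$\sqrt{a{\left(118,-190 \right)} - 3816} = \sqrt{-19 - 3816} = \sqrt{-3835} = i \sqrt{3835}$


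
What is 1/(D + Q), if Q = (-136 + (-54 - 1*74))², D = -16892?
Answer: 1/52804 ≈ 1.8938e-5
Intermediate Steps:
Q = 69696 (Q = (-136 + (-54 - 74))² = (-136 - 128)² = (-264)² = 69696)
1/(D + Q) = 1/(-16892 + 69696) = 1/52804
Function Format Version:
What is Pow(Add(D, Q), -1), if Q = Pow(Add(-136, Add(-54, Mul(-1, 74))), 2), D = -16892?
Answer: Rational(1, 52804) ≈ 1.8938e-5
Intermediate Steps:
Q = 69696 (Q = Pow(Add(-136, Add(-54, -74)), 2) = Pow(Add(-136, -128), 2) = Pow(-264, 2) = 69696)
Pow(Add(D, Q), -1) = Pow(Add(-16892, 69696), -1) = Pow(52804, -1) = Rational(1, 52804)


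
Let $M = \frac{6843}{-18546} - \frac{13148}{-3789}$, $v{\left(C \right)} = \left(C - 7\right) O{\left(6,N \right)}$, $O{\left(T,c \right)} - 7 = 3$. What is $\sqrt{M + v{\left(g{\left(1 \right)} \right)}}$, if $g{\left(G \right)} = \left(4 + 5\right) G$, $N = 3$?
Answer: $\frac{\sqrt{1408305277110314}}{7807866} \approx 4.8064$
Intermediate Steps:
$O{\left(T,c \right)} = 10$ ($O{\left(T,c \right)} = 7 + 3 = 10$)
$g{\left(G \right)} = 9 G$
$v{\left(C \right)} = -70 + 10 C$ ($v{\left(C \right)} = \left(C - 7\right) 10 = \left(-7 + C\right) 10 = -70 + 10 C$)
$M = \frac{72638227}{23423598}$ ($M = 6843 \left(- \frac{1}{18546}\right) - - \frac{13148}{3789} = - \frac{2281}{6182} + \frac{13148}{3789} = \frac{72638227}{23423598} \approx 3.1011$)
$\sqrt{M + v{\left(g{\left(1 \right)} \right)}} = \sqrt{\frac{72638227}{23423598} - \left(70 - 10 \cdot 9 \cdot 1\right)} = \sqrt{\frac{72638227}{23423598} + \left(-70 + 10 \cdot 9\right)} = \sqrt{\frac{72638227}{23423598} + \left(-70 + 90\right)} = \sqrt{\frac{72638227}{23423598} + 20} = \sqrt{\frac{541110187}{23423598}} = \frac{\sqrt{1408305277110314}}{7807866}$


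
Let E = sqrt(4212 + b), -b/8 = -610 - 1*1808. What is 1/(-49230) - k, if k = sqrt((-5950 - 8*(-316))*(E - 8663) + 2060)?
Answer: -1/49230 - sqrt(29646846 - 6844*sqrt(5889)) ≈ -5396.4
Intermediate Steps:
b = 19344 (b = -8*(-610 - 1*1808) = -8*(-610 - 1808) = -8*(-2418) = 19344)
E = 2*sqrt(5889) (E = sqrt(4212 + 19344) = sqrt(23556) = 2*sqrt(5889) ≈ 153.48)
k = sqrt(29646846 - 6844*sqrt(5889)) (k = sqrt((-5950 - 8*(-316))*(2*sqrt(5889) - 8663) + 2060) = sqrt((-5950 + 2528)*(-8663 + 2*sqrt(5889)) + 2060) = sqrt(-3422*(-8663 + 2*sqrt(5889)) + 2060) = sqrt((29644786 - 6844*sqrt(5889)) + 2060) = sqrt(29646846 - 6844*sqrt(5889)) ≈ 5396.4)
1/(-49230) - k = 1/(-49230) - sqrt(29646846 - 6844*sqrt(5889)) = -1/49230 - sqrt(29646846 - 6844*sqrt(5889))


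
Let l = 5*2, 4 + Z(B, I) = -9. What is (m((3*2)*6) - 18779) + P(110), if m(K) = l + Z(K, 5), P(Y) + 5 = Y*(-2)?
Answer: -19007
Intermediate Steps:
Z(B, I) = -13 (Z(B, I) = -4 - 9 = -13)
l = 10
P(Y) = -5 - 2*Y (P(Y) = -5 + Y*(-2) = -5 - 2*Y)
m(K) = -3 (m(K) = 10 - 13 = -3)
(m((3*2)*6) - 18779) + P(110) = (-3 - 18779) + (-5 - 2*110) = -18782 + (-5 - 220) = -18782 - 225 = -19007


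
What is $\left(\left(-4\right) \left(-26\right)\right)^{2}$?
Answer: $10816$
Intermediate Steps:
$\left(\left(-4\right) \left(-26\right)\right)^{2} = 104^{2} = 10816$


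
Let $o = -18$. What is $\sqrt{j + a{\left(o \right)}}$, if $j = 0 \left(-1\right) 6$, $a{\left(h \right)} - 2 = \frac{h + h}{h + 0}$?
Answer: $2$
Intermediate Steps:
$a{\left(h \right)} = 4$ ($a{\left(h \right)} = 2 + \frac{h + h}{h + 0} = 2 + \frac{2 h}{h} = 2 + 2 = 4$)
$j = 0$ ($j = 0 \cdot 6 = 0$)
$\sqrt{j + a{\left(o \right)}} = \sqrt{0 + 4} = \sqrt{4} = 2$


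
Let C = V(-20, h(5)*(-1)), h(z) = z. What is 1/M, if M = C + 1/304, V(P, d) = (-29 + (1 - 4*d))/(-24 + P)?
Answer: 3344/619 ≈ 5.4023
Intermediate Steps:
V(P, d) = (-28 - 4*d)/(-24 + P)
C = 2/11 (C = 4*(-7 - 5*(-1))/(-24 - 20) = 4*(-7 - 1*(-5))/(-44) = 4*(-1/44)*(-7 + 5) = 4*(-1/44)*(-2) = 2/11 ≈ 0.18182)
M = 619/3344 (M = 2/11 + 1/304 = 619/3344 ≈ 0.18511)
1/M = 1/(619/3344) = 3344/619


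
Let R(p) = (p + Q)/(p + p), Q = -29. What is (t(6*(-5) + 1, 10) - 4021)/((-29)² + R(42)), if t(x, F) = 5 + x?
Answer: -339780/70657 ≈ -4.8089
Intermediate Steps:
R(p) = (-29 + p)/(2*p) (R(p) = (p - 29)/(p + p) = (-29 + p)/((2*p)) = (-29 + p)*(1/(2*p)) = (-29 + p)/(2*p))
(t(6*(-5) + 1, 10) - 4021)/((-29)² + R(42)) = ((5 + (6*(-5) + 1)) - 4021)/((-29)² + (½)*(-29 + 42)/42) = ((5 + (-30 + 1)) - 4021)/(841 + (½)*(1/42)*13) = ((5 - 29) - 4021)/(841 + 13/84) = (-24 - 4021)/(70657/84) = -4045*84/70657 = -339780/70657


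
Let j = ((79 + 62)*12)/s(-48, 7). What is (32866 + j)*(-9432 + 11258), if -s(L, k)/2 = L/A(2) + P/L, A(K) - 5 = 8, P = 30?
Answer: 27106637668/449 ≈ 6.0371e+7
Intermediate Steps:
A(K) = 13 (A(K) = 5 + 8 = 13)
s(L, k) = -60/L - 2*L/13 (s(L, k) = -2*(L/13 + 30/L) = -2*(30/L + L/13) = -60/L - 2*L/13)
j = 87984/449 (j = ((79 + 62)*12)/(-60/(-48) - 2/13*(-48)) = (141*12)/(-60*(-1/48) + 96/13) = 1692/(5/4 + 96/13) = 1692/(449/52) = 1692*(52/449) = 87984/449 ≈ 195.96)
(32866 + j)*(-9432 + 11258) = (32866 + 87984/449)*(-9432 + 11258) = (14844818/449)*1826 = 27106637668/449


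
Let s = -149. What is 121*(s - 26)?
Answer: -21175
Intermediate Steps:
121*(s - 26) = 121*(-149 - 26) = 121*(-175) = -21175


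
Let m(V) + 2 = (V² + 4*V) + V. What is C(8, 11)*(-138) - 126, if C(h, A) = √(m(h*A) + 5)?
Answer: -126 - 138*√8187 ≈ -12613.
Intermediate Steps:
m(V) = -2 + V² + 5*V (m(V) = -2 + ((V² + 4*V) + V) = -2 + (V² + 5*V) = -2 + V² + 5*V)
C(h, A) = √(3 + A²*h² + 5*A*h) (C(h, A) = √((-2 + (h*A)² + 5*(h*A)) + 5) = √((-2 + (A*h)² + 5*(A*h)) + 5) = √((-2 + A²*h² + 5*A*h) + 5) = √(3 + A²*h² + 5*A*h))
C(8, 11)*(-138) - 126 = √(3 + 11²*8² + 5*11*8)*(-138) - 126 = √(3 + 121*64 + 440)*(-138) - 126 = √(3 + 7744 + 440)*(-138) - 126 = √8187*(-138) - 126 = -138*√8187 - 126 = -126 - 138*√8187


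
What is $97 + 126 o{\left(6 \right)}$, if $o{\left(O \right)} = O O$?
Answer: $4633$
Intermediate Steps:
$o{\left(O \right)} = O^{2}$
$97 + 126 o{\left(6 \right)} = 97 + 126 \cdot 6^{2} = 97 + 126 \cdot 36 = 97 + 4536 = 4633$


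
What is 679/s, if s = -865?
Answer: -679/865 ≈ -0.78497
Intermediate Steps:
679/s = 679/(-865) = 679*(-1/865) = -679/865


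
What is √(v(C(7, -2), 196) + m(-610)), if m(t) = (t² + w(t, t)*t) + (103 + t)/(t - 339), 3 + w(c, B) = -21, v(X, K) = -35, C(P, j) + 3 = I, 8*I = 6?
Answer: 8*√32199278/73 ≈ 621.86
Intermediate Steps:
I = ¾ (I = (⅛)*6 = ¾ ≈ 0.75000)
C(P, j) = -9/4 (C(P, j) = -3 + ¾ = -9/4)
w(c, B) = -24 (w(c, B) = -3 - 21 = -24)
m(t) = t² - 24*t + (103 + t)/(-339 + t) (m(t) = (t² - 24*t) + (103 + t)/(t - 339) = (t² - 24*t) + (103 + t)/(-339 + t) = t² - 24*t + (103 + t)/(-339 + t))
√(v(C(7, -2), 196) + m(-610)) = √(-35 + (103 + (-610)³ - 363*(-610)² + 8137*(-610))/(-339 - 610)) = √(-35 + (103 - 226981000 - 363*372100 - 4963570)/(-949)) = √(-35 - (103 - 226981000 - 135072300 - 4963570)/949) = √(-35 - 1/949*(-367016767)) = √(-35 + 28232059/73) = √(28229504/73) = 8*√32199278/73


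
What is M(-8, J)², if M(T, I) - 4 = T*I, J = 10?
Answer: 5776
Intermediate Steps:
M(T, I) = 4 + I*T (M(T, I) = 4 + T*I = 4 + I*T)
M(-8, J)² = (4 + 10*(-8))² = (4 - 80)² = (-76)² = 5776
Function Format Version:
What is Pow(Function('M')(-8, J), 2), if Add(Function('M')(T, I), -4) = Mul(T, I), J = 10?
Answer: 5776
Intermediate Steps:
Function('M')(T, I) = Add(4, Mul(I, T)) (Function('M')(T, I) = Add(4, Mul(T, I)) = Add(4, Mul(I, T)))
Pow(Function('M')(-8, J), 2) = Pow(Add(4, Mul(10, -8)), 2) = Pow(Add(4, -80), 2) = Pow(-76, 2) = 5776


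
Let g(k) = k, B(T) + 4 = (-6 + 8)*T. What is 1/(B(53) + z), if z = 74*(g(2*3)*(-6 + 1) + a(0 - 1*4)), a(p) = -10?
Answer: -1/2858 ≈ -0.00034990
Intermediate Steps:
B(T) = -4 + 2*T (B(T) = -4 + (-6 + 8)*T = -4 + 2*T)
z = -2960 (z = 74*((2*3)*(-6 + 1) - 10) = 74*(6*(-5) - 10) = 74*(-30 - 10) = 74*(-40) = -2960)
1/(B(53) + z) = 1/((-4 + 2*53) - 2960) = 1/((-4 + 106) - 2960) = 1/(102 - 2960) = 1/(-2858) = -1/2858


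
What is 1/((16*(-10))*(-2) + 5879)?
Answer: 1/6199 ≈ 0.00016132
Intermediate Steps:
1/((16*(-10))*(-2) + 5879) = 1/(-160*(-2) + 5879) = 1/(320 + 5879) = 1/6199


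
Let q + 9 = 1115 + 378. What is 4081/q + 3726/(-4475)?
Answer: 34321/17900 ≈ 1.9174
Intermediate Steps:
q = 1484 (q = -9 + (1115 + 378) = -9 + 1493 = 1484)
4081/q + 3726/(-4475) = 4081/1484 + 3726/(-4475) = 4081*(1/1484) + 3726*(-1/4475) = 11/4 - 3726/4475 = 34321/17900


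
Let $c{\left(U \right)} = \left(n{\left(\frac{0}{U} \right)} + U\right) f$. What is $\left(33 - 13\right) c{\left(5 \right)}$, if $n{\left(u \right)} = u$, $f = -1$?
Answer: $-100$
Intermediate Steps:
$c{\left(U \right)} = - U$ ($c{\left(U \right)} = \left(\frac{0}{U} + U\right) \left(-1\right) = \left(0 + U\right) \left(-1\right) = U \left(-1\right) = - U$)
$\left(33 - 13\right) c{\left(5 \right)} = \left(33 - 13\right) \left(\left(-1\right) 5\right) = 20 \left(-5\right) = -100$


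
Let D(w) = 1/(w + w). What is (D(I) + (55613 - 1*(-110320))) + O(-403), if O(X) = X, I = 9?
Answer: 2979541/18 ≈ 1.6553e+5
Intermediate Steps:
D(w) = 1/(2*w)
(D(I) + (55613 - 1*(-110320))) + O(-403) = ((½)/9 + (55613 - 1*(-110320))) - 403 = ((½)*(⅑) + (55613 + 110320)) - 403 = (1/18 + 165933) - 403 = 2986795/18 - 403 = 2979541/18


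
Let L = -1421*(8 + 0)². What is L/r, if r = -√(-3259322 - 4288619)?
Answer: -90944*I*√7547941/7547941 ≈ -33.102*I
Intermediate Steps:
r = -I*√7547941 (r = -√(-7547941) = -I*√7547941 ≈ -2747.4*I)
L = -90944 (L = -1421*8² = -1421*64 = -90944)
L/r = -90944*I*√7547941/7547941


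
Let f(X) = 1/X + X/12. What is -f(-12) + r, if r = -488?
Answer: -5843/12 ≈ -486.92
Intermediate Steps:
f(X) = 1/X + X/12 (f(X) = 1/X + X*(1/12) = 1/X + X/12)
-f(-12) + r = -(1/(-12) + (1/12)*(-12)) - 488 = -(-1/12 - 1) - 488 = -1*(-13/12) - 488 = 13/12 - 488 = -5843/12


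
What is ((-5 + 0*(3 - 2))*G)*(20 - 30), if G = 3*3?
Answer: 450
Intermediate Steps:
G = 9
((-5 + 0*(3 - 2))*G)*(20 - 30) = ((-5 + 0*(3 - 2))*9)*(20 - 30) = ((-5 + 0*1)*9)*(-10) = ((-5 + 0)*9)*(-10) = -5*9*(-10) = -45*(-10) = 450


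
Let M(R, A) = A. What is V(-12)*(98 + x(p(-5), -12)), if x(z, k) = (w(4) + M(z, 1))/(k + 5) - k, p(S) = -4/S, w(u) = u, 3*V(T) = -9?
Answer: -2295/7 ≈ -327.86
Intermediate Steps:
V(T) = -3 (V(T) = (1/3)*(-9) = -3)
x(z, k) = -k + 5/(5 + k) (x(z, k) = (4 + 1)/(k + 5) - k = 5/(5 + k) - k = -k + 5/(5 + k))
V(-12)*(98 + x(p(-5), -12)) = -3*(98 + (5 - 1*(-12)**2 - 5*(-12))/(5 - 12)) = -3*(98 + (5 - 1*144 + 60)/(-7)) = -3*(98 - (5 - 144 + 60)/7) = -3*(98 - 1/7*(-79)) = -3*(98 + 79/7) = -3*765/7 = -2295/7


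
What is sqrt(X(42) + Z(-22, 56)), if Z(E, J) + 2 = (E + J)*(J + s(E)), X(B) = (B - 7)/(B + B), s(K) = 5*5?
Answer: sqrt(99087)/6 ≈ 52.464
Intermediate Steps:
s(K) = 25
X(B) = (-7 + B)/(2*B) (X(B) = (-7 + B)/((2*B)) = (-7 + B)*(1/(2*B)) = (-7 + B)/(2*B))
Z(E, J) = -2 + (25 + J)*(E + J) (Z(E, J) = -2 + (E + J)*(J + 25) = -2 + (E + J)*(25 + J) = -2 + (25 + J)*(E + J))
sqrt(X(42) + Z(-22, 56)) = sqrt((1/2)*(-7 + 42)/42 + (-2 + 56**2 + 25*(-22) + 25*56 - 22*56)) = sqrt((1/2)*(1/42)*35 + (-2 + 3136 - 550 + 1400 - 1232)) = sqrt(5/12 + 2752) = sqrt(33029/12) = sqrt(99087)/6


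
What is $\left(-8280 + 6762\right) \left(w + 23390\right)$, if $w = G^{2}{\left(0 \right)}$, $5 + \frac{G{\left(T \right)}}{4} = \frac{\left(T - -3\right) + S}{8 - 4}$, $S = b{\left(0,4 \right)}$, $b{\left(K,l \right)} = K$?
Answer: $-35944722$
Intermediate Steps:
$S = 0$
$G{\left(T \right)} = -17 + T$ ($G{\left(T \right)} = -20 + 4 \frac{\left(T - -3\right) + 0}{8 - 4} = -20 + 4 \frac{\left(T + 3\right) + 0}{4} = -20 + 4 \left(\left(3 + T\right) + 0\right) \frac{1}{4} = -20 + 4 \left(3 + T\right) \frac{1}{4} = -20 + 4 \left(\frac{3}{4} + \frac{T}{4}\right) = -20 + \left(3 + T\right) = -17 + T$)
$w = 289$ ($w = \left(-17 + 0\right)^{2} = \left(-17\right)^{2} = 289$)
$\left(-8280 + 6762\right) \left(w + 23390\right) = \left(-8280 + 6762\right) \left(289 + 23390\right) = \left(-1518\right) 23679 = -35944722$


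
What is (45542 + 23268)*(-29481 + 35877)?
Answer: 440108760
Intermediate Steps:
(45542 + 23268)*(-29481 + 35877) = 68810*6396 = 440108760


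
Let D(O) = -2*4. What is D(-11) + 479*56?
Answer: 26816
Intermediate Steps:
D(O) = -8
D(-11) + 479*56 = -8 + 479*56 = -8 + 26824 = 26816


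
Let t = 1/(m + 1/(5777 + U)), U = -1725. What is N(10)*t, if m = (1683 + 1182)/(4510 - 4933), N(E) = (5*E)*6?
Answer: -171399600/3869519 ≈ -44.295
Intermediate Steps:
N(E) = 30*E
m = -955/141 (m = 2865/(-423) = 2865*(-1/423) = -955/141 ≈ -6.7730)
t = -571332/3869519 (t = 1/(-955/141 + 1/(5777 - 1725)) = 1/(-955/141 + 1/4052) = 1/(-3869519/571332) = -571332/3869519 ≈ -0.14765)
N(10)*t = (30*10)*(-571332/3869519) = 300*(-571332/3869519) = -171399600/3869519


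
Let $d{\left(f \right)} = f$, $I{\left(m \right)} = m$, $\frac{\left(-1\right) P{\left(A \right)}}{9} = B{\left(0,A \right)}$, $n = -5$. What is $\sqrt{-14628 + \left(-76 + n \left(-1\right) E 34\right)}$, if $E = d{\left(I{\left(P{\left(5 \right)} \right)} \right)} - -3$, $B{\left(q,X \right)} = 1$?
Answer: $2 i \sqrt{3931} \approx 125.4 i$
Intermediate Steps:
$P{\left(A \right)} = -9$ ($P{\left(A \right)} = \left(-9\right) 1 = -9$)
$E = -6$ ($E = -9 - -3 = -9 + \left(-1 + 4\right) = -9 + 3 = -6$)
$\sqrt{-14628 + \left(-76 + n \left(-1\right) E 34\right)} = \sqrt{-14628 + \left(-76 + \left(-5\right) \left(-1\right) \left(-6\right) 34\right)} = \sqrt{-14628 + \left(-76 + 5 \left(-6\right) 34\right)} = \sqrt{-14628 - 1096} = \sqrt{-15724} = 2 i \sqrt{3931}$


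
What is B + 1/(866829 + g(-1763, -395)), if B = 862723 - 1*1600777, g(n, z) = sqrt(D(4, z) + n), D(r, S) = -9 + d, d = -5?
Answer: (-738054*sqrt(1777) + 639766610765*I)/(sqrt(1777) - 866829*I) ≈ -7.3805e+5 + 2.9802e-8*I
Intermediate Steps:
D(r, S) = -14 (D(r, S) = -9 - 5 = -14)
g(n, z) = sqrt(-14 + n)
B = -738054 (B = 862723 - 1600777 = -738054)
B + 1/(866829 + g(-1763, -395)) = -738054 + 1/(866829 + sqrt(-14 - 1763)) = -738054 + 1/(866829 + sqrt(-1777)) = -738054 + 1/(866829 + I*sqrt(1777))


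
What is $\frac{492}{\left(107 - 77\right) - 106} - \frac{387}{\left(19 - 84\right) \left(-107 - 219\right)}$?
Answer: $- \frac{2613723}{402610} \approx -6.4919$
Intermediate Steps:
$\frac{492}{\left(107 - 77\right) - 106} - \frac{387}{\left(19 - 84\right) \left(-107 - 219\right)} = \frac{492}{30 - 106} - \frac{387}{\left(-65\right) \left(-326\right)} = \frac{492}{-76} - \frac{387}{21190} = 492 \left(- \frac{1}{76}\right) - \frac{387}{21190} = - \frac{123}{19} - \frac{387}{21190} = - \frac{2613723}{402610}$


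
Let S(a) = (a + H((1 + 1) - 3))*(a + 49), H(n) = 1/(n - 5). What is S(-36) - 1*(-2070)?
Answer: 9599/6 ≈ 1599.8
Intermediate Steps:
H(n) = 1/(-5 + n)
S(a) = (49 + a)*(-⅙ + a) (S(a) = (a + 1/(-5 + ((1 + 1) - 3)))*(a + 49) = (a + 1/(-5 + (2 - 3)))*(49 + a) = (a + 1/(-5 - 1))*(49 + a) = (a + 1/(-6))*(49 + a) = (a - ⅙)*(49 + a) = (-⅙ + a)*(49 + a) = (49 + a)*(-⅙ + a))
S(-36) - 1*(-2070) = (-49/6 + (-36)² + (293/6)*(-36)) - 1*(-2070) = (-49/6 + 1296 - 1758) + 2070 = -2821/6 + 2070 = 9599/6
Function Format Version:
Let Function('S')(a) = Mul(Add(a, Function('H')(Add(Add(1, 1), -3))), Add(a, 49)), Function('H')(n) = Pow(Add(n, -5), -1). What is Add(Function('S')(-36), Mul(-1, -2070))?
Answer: Rational(9599, 6) ≈ 1599.8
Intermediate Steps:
Function('H')(n) = Pow(Add(-5, n), -1)
Function('S')(a) = Mul(Add(49, a), Add(Rational(-1, 6), a)) (Function('S')(a) = Mul(Add(a, Pow(Add(-5, Add(Add(1, 1), -3)), -1)), Add(a, 49)) = Mul(Add(a, Pow(Add(-5, Add(2, -3)), -1)), Add(49, a)) = Mul(Add(a, Pow(Add(-5, -1), -1)), Add(49, a)) = Mul(Add(a, Pow(-6, -1)), Add(49, a)) = Mul(Add(a, Rational(-1, 6)), Add(49, a)) = Mul(Add(Rational(-1, 6), a), Add(49, a)) = Mul(Add(49, a), Add(Rational(-1, 6), a)))
Add(Function('S')(-36), Mul(-1, -2070)) = Add(Add(Rational(-49, 6), Pow(-36, 2), Mul(Rational(293, 6), -36)), Mul(-1, -2070)) = Add(Add(Rational(-49, 6), 1296, -1758), 2070) = Add(Rational(-2821, 6), 2070) = Rational(9599, 6)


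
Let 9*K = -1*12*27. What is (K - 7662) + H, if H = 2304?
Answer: -5394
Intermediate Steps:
K = -36 (K = (-1*12*27)/9 = (-12*27)/9 = (⅑)*(-324) = -36)
(K - 7662) + H = (-36 - 7662) + 2304 = -7698 + 2304 = -5394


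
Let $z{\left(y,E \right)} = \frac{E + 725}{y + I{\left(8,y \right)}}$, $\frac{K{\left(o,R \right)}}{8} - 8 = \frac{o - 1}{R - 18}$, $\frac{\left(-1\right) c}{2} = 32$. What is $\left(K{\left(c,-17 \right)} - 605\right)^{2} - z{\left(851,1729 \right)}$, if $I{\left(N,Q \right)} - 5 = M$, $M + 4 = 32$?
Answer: $\frac{5995444015}{21658} \approx 2.7682 \cdot 10^{5}$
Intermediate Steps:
$c = -64$ ($c = \left(-2\right) 32 = -64$)
$K{\left(o,R \right)} = 64 + \frac{8 \left(-1 + o\right)}{-18 + R}$ ($K{\left(o,R \right)} = 64 + 8 \frac{o - 1}{R - 18} = 64 + 8 \frac{-1 + o}{-18 + R} = 64 + \frac{8 \left(-1 + o\right)}{-18 + R}$)
$M = 28$ ($M = -4 + 32 = 28$)
$I{\left(N,Q \right)} = 33$ ($I{\left(N,Q \right)} = 5 + 28 = 33$)
$z{\left(y,E \right)} = \frac{725 + E}{33 + y}$ ($z{\left(y,E \right)} = \frac{E + 725}{y + 33} = \frac{725 + E}{33 + y}$)
$\left(K{\left(c,-17 \right)} - 605\right)^{2} - z{\left(851,1729 \right)} = \left(\frac{8 \left(-145 - 64 + 8 \left(-17\right)\right)}{-18 - 17} - 605\right)^{2} - \frac{725 + 1729}{33 + 851} = \left(\frac{8 \left(-145 - 64 - 136\right)}{-35} - 605\right)^{2} - \frac{1}{884} \cdot 2454 = \left(8 \left(- \frac{1}{35}\right) \left(-345\right) - 605\right)^{2} - \frac{1}{884} \cdot 2454 = \left(\frac{552}{7} - 605\right)^{2} - \frac{1227}{442} = \left(- \frac{3683}{7}\right)^{2} - \frac{1227}{442} = \frac{13564489}{49} - \frac{1227}{442} = \frac{5995444015}{21658}$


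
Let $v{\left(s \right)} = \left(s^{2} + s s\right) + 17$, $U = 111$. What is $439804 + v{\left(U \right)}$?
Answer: $464463$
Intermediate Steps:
$v{\left(s \right)} = 17 + 2 s^{2}$ ($v{\left(s \right)} = \left(s^{2} + s^{2}\right) + 17 = 2 s^{2} + 17 = 17 + 2 s^{2}$)
$439804 + v{\left(U \right)} = 439804 + \left(17 + 2 \cdot 111^{2}\right) = 439804 + \left(17 + 2 \cdot 12321\right) = 439804 + \left(17 + 24642\right) = 439804 + 24659 = 464463$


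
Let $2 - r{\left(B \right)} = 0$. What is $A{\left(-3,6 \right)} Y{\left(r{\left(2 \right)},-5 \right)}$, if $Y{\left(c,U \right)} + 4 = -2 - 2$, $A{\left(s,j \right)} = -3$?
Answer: $24$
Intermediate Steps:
$r{\left(B \right)} = 2$ ($r{\left(B \right)} = 2 - 0 = 2 + 0 = 2$)
$Y{\left(c,U \right)} = -8$ ($Y{\left(c,U \right)} = -4 - 4 = -8$)
$A{\left(-3,6 \right)} Y{\left(r{\left(2 \right)},-5 \right)} = \left(-3\right) \left(-8\right) = 24$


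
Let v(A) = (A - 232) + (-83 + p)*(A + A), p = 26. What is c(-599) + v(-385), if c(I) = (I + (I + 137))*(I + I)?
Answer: 1314351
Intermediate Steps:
c(I) = 2*I*(137 + 2*I) (c(I) = (I + (137 + I))*(2*I) = (137 + 2*I)*(2*I) = 2*I*(137 + 2*I))
v(A) = -232 - 113*A (v(A) = (A - 232) + (-83 + 26)*(A + A) = (-232 + A) - 114*A = -232 - 113*A)
c(-599) + v(-385) = 2*(-599)*(137 + 2*(-599)) + (-232 - 113*(-385)) = 2*(-599)*(137 - 1198) + (-232 + 43505) = 2*(-599)*(-1061) + 43273 = 1271078 + 43273 = 1314351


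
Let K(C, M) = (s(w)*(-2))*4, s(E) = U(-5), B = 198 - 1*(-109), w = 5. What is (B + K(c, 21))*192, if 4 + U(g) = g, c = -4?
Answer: 72768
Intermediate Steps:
U(g) = -4 + g
B = 307 (B = 198 + 109 = 307)
s(E) = -9 (s(E) = -4 - 5 = -9)
K(C, M) = 72 (K(C, M) = -9*(-2)*4 = 18*4 = 72)
(B + K(c, 21))*192 = (307 + 72)*192 = 379*192 = 72768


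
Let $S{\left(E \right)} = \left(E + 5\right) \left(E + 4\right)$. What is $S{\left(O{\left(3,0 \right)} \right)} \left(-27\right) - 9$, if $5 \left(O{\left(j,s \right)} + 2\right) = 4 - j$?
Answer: $- \frac{4977}{25} \approx -199.08$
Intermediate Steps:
$O{\left(j,s \right)} = - \frac{6}{5} - \frac{j}{5}$ ($O{\left(j,s \right)} = -2 + \frac{4 - j}{5} = -2 - \left(- \frac{4}{5} + \frac{j}{5}\right) = - \frac{6}{5} - \frac{j}{5}$)
$S{\left(E \right)} = \left(4 + E\right) \left(5 + E\right)$ ($S{\left(E \right)} = \left(5 + E\right) \left(4 + E\right) = \left(4 + E\right) \left(5 + E\right)$)
$S{\left(O{\left(3,0 \right)} \right)} \left(-27\right) - 9 = \left(20 + \left(- \frac{6}{5} - \frac{3}{5}\right)^{2} + 9 \left(- \frac{6}{5} - \frac{3}{5}\right)\right) \left(-27\right) - 9 = \left(20 + \left(- \frac{9}{5}\right)^{2} + 9 \left(- \frac{9}{5}\right)\right) \left(-27\right) - 9 = \left(20 + \frac{81}{25} - \frac{81}{5}\right) \left(-27\right) - 9 = \frac{176}{25} \left(-27\right) - 9 = - \frac{4752}{25} - 9 = - \frac{4977}{25}$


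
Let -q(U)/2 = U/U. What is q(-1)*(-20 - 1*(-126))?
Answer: -212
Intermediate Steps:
q(U) = -2 (q(U) = -2*U/U = -2*1 = -2)
q(-1)*(-20 - 1*(-126)) = -2*(-20 - 1*(-126)) = -2*(-20 + 126) = -2*106 = -212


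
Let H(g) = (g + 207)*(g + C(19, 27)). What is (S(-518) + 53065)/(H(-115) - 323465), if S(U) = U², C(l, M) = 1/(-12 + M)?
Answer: -4820835/5010583 ≈ -0.96213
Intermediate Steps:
H(g) = (207 + g)*(1/15 + g) (H(g) = (g + 207)*(g + 1/(-12 + 27)) = (207 + g)*(g + 1/15) = (207 + g)*(1/15 + g))
(S(-518) + 53065)/(H(-115) - 323465) = ((-518)² + 53065)/((69/5 + (-115)² + (3106/15)*(-115)) - 323465) = (268324 + 53065)/((69/5 + 13225 - 71438/3) - 323465) = 321389/(-158608/15 - 323465) = 321389/(-5010583/15) = 321389*(-15/5010583) = -4820835/5010583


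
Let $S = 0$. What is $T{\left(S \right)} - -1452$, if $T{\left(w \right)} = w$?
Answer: $1452$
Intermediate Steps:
$T{\left(S \right)} - -1452 = 0 - -1452 = 0 + 1452 = 1452$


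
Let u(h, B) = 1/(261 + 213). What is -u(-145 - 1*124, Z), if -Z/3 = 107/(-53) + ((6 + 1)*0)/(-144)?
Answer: -1/474 ≈ -0.0021097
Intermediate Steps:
Z = 321/53 (Z = -3*(107/(-53) + ((6 + 1)*0)/(-144)) = -3*(107*(-1/53) + (7*0)*(-1/144)) = -3*(-107/53 + 0*(-1/144)) = -3*(-107/53 + 0) = -3*(-107/53) = 321/53 ≈ 6.0566)
u(h, B) = 1/474
-u(-145 - 1*124, Z) = -1*1/474 = -1/474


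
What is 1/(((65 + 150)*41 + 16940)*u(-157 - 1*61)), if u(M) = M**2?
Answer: 1/1223980620 ≈ 8.1701e-10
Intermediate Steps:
1/(((65 + 150)*41 + 16940)*u(-157 - 1*61)) = 1/(((65 + 150)*41 + 16940)*((-157 - 1*61)**2)) = 1/((215*41 + 16940)*((-157 - 61)**2)) = 1/((8815 + 16940)*((-218)**2)) = 1/(25755*47524) = (1/25755)*(1/47524) = 1/1223980620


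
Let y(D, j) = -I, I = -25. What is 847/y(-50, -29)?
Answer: 847/25 ≈ 33.880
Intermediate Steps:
y(D, j) = 25 (y(D, j) = -1*(-25) = 25)
847/y(-50, -29) = 847/25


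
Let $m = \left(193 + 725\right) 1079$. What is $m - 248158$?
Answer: $742364$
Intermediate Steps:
$m = 990522$ ($m = 918 \cdot 1079 = 990522$)
$m - 248158 = 990522 - 248158 = 742364$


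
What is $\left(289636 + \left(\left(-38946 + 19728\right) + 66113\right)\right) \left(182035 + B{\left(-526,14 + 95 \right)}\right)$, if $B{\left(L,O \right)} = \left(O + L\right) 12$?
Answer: $59576419461$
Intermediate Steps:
$B{\left(L,O \right)} = 12 L + 12 O$ ($B{\left(L,O \right)} = \left(L + O\right) 12 = 12 L + 12 O$)
$\left(289636 + \left(\left(-38946 + 19728\right) + 66113\right)\right) \left(182035 + B{\left(-526,14 + 95 \right)}\right) = \left(289636 + \left(\left(-38946 + 19728\right) + 66113\right)\right) \left(182035 + \left(12 \left(-526\right) + 12 \left(14 + 95\right)\right)\right) = \left(289636 + \left(-19218 + 66113\right)\right) \left(182035 + \left(-6312 + 12 \cdot 109\right)\right) = \left(289636 + 46895\right) \left(182035 + \left(-6312 + 1308\right)\right) = 336531 \left(182035 - 5004\right) = 336531 \cdot 177031 = 59576419461$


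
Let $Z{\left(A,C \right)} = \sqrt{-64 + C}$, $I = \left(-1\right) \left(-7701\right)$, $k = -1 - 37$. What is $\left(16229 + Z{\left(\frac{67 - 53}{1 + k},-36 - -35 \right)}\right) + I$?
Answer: $23930 + i \sqrt{65} \approx 23930.0 + 8.0623 i$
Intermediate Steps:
$k = -38$ ($k = -1 - 37 = -38$)
$I = 7701$
$\left(16229 + Z{\left(\frac{67 - 53}{1 + k},-36 - -35 \right)}\right) + I = \left(16229 + \sqrt{-64 - 1}\right) + 7701 = \left(16229 + \sqrt{-65}\right) + 7701 = \left(16229 + i \sqrt{65}\right) + 7701 = 23930 + i \sqrt{65}$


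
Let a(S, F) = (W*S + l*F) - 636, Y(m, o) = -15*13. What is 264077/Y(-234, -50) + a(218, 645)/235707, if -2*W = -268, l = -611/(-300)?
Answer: -27661763981/20427940 ≈ -1354.1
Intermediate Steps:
l = 611/300 (l = -611*(-1/300) = 611/300 ≈ 2.0367)
W = 134 (W = -1/2*(-268) = 134)
Y(m, o) = -195
a(S, F) = -636 + 134*S + 611*F/300 (a(S, F) = (134*S + 611*F/300) - 636 = -636 + 134*S + 611*F/300)
264077/Y(-234, -50) + a(218, 645)/235707 = 264077/(-195) + (-636 + 134*218 + (611/300)*645)/235707 = 264077*(-1/195) + (-636 + 29212 + 26273/20)*(1/235707) = -264077/195 + (597793/20)*(1/235707) = -264077/195 + 597793/4714140 = -27661763981/20427940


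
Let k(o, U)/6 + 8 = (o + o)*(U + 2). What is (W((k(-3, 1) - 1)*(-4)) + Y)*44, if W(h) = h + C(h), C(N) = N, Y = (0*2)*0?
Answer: 55264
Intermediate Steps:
Y = 0 (Y = 0*0 = 0)
k(o, U) = -48 + 12*o*(2 + U) (k(o, U) = -48 + 6*((o + o)*(U + 2)) = -48 + 6*((2*o)*(2 + U)) = -48 + 6*(2*o*(2 + U)) = -48 + 12*o*(2 + U))
W(h) = 2*h (W(h) = h + h = 2*h)
(W((k(-3, 1) - 1)*(-4)) + Y)*44 = (2*(((-48 + 24*(-3) + 12*1*(-3)) - 1)*(-4)) + 0)*44 = (2*(((-48 - 72 - 36) - 1)*(-4)) + 0)*44 = (2*((-156 - 1)*(-4)) + 0)*44 = (2*(-157*(-4)) + 0)*44 = (2*628 + 0)*44 = (1256 + 0)*44 = 1256*44 = 55264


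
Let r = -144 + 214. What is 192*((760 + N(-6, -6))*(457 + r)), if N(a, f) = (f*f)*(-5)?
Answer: 58686720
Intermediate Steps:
N(a, f) = -5*f² (N(a, f) = f²*(-5) = -5*f²)
r = 70
192*((760 + N(-6, -6))*(457 + r)) = 192*((760 - 5*(-6)²)*(457 + 70)) = 192*((760 - 5*36)*527) = 192*((760 - 180)*527) = 192*(580*527) = 192*305660 = 58686720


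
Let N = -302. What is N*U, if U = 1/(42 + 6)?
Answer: -151/24 ≈ -6.2917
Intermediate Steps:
U = 1/48 ≈ 0.020833
N*U = -302*1/48 = -151/24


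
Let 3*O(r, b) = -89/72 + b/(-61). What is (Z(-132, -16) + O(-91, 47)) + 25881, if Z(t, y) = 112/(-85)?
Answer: 28983459943/1119960 ≈ 25879.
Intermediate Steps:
O(r, b) = -89/216 - b/183 (O(r, b) = (-89/72 + b/(-61))/3 = (-89*1/72 + b*(-1/61))/3 = (-89/72 - b/61)/3 = -89/216 - b/183)
Z(t, y) = -112/85 (Z(t, y) = 112*(-1/85) = -112/85)
(Z(-132, -16) + O(-91, 47)) + 25881 = (-112/85 + (-89/216 - 1/183*47)) + 25881 = (-112/85 + (-89/216 - 47/183)) + 25881 = (-112/85 - 8813/13176) + 25881 = -2224817/1119960 + 25881 = 28983459943/1119960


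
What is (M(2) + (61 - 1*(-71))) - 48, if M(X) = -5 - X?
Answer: 77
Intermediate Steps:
(M(2) + (61 - 1*(-71))) - 48 = ((-5 - 1*2) + (61 - 1*(-71))) - 48 = ((-5 - 2) + (61 + 71)) - 48 = (-7 + 132) - 48 = 125 - 48 = 77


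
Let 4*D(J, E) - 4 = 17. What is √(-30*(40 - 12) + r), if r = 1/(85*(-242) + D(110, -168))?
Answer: 2*I*√1420974129269/82259 ≈ 28.983*I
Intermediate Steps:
D(J, E) = 21/4 (D(J, E) = 1 + (¼)*17 = 1 + 17/4 = 21/4)
r = -4/82259 (r = 1/(85*(-242) + 21/4) = 1/(-20570 + 21/4) = 1/(-82259/4) = -4/82259 ≈ -4.8627e-5)
√(-30*(40 - 12) + r) = √(-30*(40 - 12) - 4/82259) = √(-30*28 - 4/82259) = √(-840 - 4/82259) = √(-69097564/82259) = 2*I*√1420974129269/82259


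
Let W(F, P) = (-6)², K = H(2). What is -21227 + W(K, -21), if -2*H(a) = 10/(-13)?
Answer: -21191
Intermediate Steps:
H(a) = 5/13 (H(a) = -5/(-13) = -5*(-1)/13 = -½*(-10/13) = 5/13)
K = 5/13 ≈ 0.38462
W(F, P) = 36
-21227 + W(K, -21) = -21227 + 36 = -21191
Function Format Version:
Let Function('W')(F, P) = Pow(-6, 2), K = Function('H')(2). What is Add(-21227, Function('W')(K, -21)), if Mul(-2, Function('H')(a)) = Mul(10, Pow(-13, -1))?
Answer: -21191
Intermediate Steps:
Function('H')(a) = Rational(5, 13) (Function('H')(a) = Mul(Rational(-1, 2), Mul(10, Pow(-13, -1))) = Mul(Rational(-1, 2), Mul(10, Rational(-1, 13))) = Mul(Rational(-1, 2), Rational(-10, 13)) = Rational(5, 13))
K = Rational(5, 13) ≈ 0.38462
Function('W')(F, P) = 36
Add(-21227, Function('W')(K, -21)) = Add(-21227, 36) = -21191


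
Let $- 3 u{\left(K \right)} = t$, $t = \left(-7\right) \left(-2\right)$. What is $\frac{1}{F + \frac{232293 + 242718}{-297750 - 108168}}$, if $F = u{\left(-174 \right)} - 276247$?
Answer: $- \frac{45102}{12459555449} \approx -3.6199 \cdot 10^{-6}$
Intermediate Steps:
$t = 14$
$u{\left(K \right)} = - \frac{14}{3}$ ($u{\left(K \right)} = \left(- \frac{1}{3}\right) 14 = - \frac{14}{3}$)
$F = - \frac{828755}{3}$ ($F = - \frac{14}{3} - 276247 = - \frac{828755}{3} \approx -2.7625 \cdot 10^{5}$)
$\frac{1}{F + \frac{232293 + 242718}{-297750 - 108168}} = \frac{1}{- \frac{828755}{3} + \frac{232293 + 242718}{-297750 - 108168}} = \frac{1}{- \frac{828755}{3} + \frac{475011}{-405918}} = \frac{1}{- \frac{828755}{3} + 475011 \left(- \frac{1}{405918}\right)} = \frac{1}{- \frac{828755}{3} - \frac{17593}{15034}} = \frac{1}{- \frac{12459555449}{45102}} = - \frac{45102}{12459555449}$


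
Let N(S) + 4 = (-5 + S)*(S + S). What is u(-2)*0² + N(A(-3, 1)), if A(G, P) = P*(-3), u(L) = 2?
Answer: 44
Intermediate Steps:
A(G, P) = -3*P
N(S) = -4 + 2*S*(-5 + S) (N(S) = -4 + (-5 + S)*(S + S) = -4 + (-5 + S)*(2*S) = -4 + 2*S*(-5 + S))
u(-2)*0² + N(A(-3, 1)) = 2*0² + (-4 - (-30) + 2*(-3*1)²) = 2*0 + (-4 - 10*(-3) + 2*(-3)²) = 0 + (-4 + 30 + 2*9) = 0 + (-4 + 30 + 18) = 0 + 44 = 44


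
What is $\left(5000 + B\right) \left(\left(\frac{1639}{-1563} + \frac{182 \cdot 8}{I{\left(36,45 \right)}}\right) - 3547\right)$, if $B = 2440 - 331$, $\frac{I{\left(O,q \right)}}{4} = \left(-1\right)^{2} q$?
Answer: $- \frac{590006876804}{23445} \approx -2.5166 \cdot 10^{7}$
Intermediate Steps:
$I{\left(O,q \right)} = 4 q$ ($I{\left(O,q \right)} = 4 \left(-1\right)^{2} q = 4 \cdot 1 q = 4 q$)
$B = 2109$
$\left(5000 + B\right) \left(\left(\frac{1639}{-1563} + \frac{182 \cdot 8}{I{\left(36,45 \right)}}\right) - 3547\right) = \left(5000 + 2109\right) \left(\left(\frac{1639}{-1563} + \frac{182 \cdot 8}{4 \cdot 45}\right) - 3547\right) = 7109 \left(\left(1639 \left(- \frac{1}{1563}\right) + \frac{1456}{180}\right) - 3547\right) = 7109 \left(\left(- \frac{1639}{1563} + 1456 \cdot \frac{1}{180}\right) - 3547\right) = 7109 \left(\left(- \frac{1639}{1563} + \frac{364}{45}\right) - 3547\right) = 7109 \left(\frac{165059}{23445} - 3547\right) = 7109 \left(- \frac{82994356}{23445}\right) = - \frac{590006876804}{23445}$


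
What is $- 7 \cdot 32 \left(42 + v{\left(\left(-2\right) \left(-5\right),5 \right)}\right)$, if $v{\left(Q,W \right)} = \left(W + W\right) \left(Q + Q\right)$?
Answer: $-54208$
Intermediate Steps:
$v{\left(Q,W \right)} = 4 Q W$ ($v{\left(Q,W \right)} = 2 W 2 Q = 4 Q W$)
$- 7 \cdot 32 \left(42 + v{\left(\left(-2\right) \left(-5\right),5 \right)}\right) = - 7 \cdot 32 \left(42 + 4 \left(\left(-2\right) \left(-5\right)\right) 5\right) = - 7 \cdot 32 \left(42 + 4 \cdot 10 \cdot 5\right) = - 7 \cdot 32 \left(42 + 200\right) = - 7 \cdot 32 \cdot 242 = \left(-7\right) 7744 = -54208$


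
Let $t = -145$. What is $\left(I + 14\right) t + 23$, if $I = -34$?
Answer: $2923$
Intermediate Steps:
$\left(I + 14\right) t + 23 = \left(-34 + 14\right) \left(-145\right) + 23 = \left(-20\right) \left(-145\right) + 23 = 2900 + 23 = 2923$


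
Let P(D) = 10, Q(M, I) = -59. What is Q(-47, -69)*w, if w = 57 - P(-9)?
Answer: -2773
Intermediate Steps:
w = 47 (w = 57 - 1*10 = 57 - 10 = 47)
Q(-47, -69)*w = -59*47 = -2773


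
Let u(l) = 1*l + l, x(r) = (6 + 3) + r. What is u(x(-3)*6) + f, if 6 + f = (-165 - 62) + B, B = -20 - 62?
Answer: -243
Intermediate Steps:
x(r) = 9 + r
u(l) = 2*l (u(l) = l + l = 2*l)
B = -82
f = -315 (f = -6 + ((-165 - 62) - 82) = -6 + (-227 - 82) = -6 - 309 = -315)
u(x(-3)*6) + f = 2*((9 - 3)*6) - 315 = 2*(6*6) - 315 = 2*36 - 315 = 72 - 315 = -243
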